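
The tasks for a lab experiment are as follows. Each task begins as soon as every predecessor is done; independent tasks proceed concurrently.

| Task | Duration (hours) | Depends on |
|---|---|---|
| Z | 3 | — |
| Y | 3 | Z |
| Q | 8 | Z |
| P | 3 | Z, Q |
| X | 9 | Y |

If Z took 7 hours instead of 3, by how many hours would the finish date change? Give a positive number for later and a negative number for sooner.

4

As given, the longest chain is Z→Y→X = 3+3+9 = 15, so the finish is 15 hours.
Z lies on that path, so at 7 hours the path becomes 19 hours.
The critical path is still Z→Y→X; finish is now 19 hours.
Change in finish: 19 − 15 = +4 hours.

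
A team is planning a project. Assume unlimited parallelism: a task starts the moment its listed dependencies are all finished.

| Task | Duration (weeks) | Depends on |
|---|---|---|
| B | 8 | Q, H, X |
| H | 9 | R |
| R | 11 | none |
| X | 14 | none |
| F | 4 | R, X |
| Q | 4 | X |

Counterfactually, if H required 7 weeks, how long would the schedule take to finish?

26

Critical path before the change: R→H→B = 11+9+8 = 28 giving 28 weeks.
H lies on that path, so at 7 weeks the path becomes 26 weeks.
New critical path: X→Q→B = 14+4+8 = 26 ⇒ 26 weeks.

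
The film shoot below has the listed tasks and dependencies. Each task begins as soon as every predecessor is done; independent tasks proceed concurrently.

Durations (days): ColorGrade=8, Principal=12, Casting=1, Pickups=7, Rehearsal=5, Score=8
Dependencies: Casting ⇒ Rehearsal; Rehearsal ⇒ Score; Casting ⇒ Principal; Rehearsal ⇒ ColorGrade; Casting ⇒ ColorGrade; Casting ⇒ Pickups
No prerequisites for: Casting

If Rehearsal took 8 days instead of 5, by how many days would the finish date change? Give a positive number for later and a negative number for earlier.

3

The binding path is Casting→Rehearsal→Score = 1+5+8 = 14; finish at 14 days.
Rehearsal is on the critical path; changing it to 8 makes that path 17 days.
That remains the longest chain; total 17 days.
Change in finish: 17 − 14 = +3 days.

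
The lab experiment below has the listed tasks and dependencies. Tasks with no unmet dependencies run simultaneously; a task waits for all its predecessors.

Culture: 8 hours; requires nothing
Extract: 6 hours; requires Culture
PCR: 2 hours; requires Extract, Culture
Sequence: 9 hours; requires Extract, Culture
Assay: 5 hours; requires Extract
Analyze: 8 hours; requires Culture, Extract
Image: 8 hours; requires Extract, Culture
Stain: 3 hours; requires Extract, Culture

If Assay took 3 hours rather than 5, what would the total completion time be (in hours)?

Baseline: Culture→Extract→Sequence = 8+6+9 = 23 → 23 hours.
The longest path through Assay is only 19 hours, so Assay has float 4.
The critical path is still Culture→Extract→Sequence; finish is now 23 hours.

23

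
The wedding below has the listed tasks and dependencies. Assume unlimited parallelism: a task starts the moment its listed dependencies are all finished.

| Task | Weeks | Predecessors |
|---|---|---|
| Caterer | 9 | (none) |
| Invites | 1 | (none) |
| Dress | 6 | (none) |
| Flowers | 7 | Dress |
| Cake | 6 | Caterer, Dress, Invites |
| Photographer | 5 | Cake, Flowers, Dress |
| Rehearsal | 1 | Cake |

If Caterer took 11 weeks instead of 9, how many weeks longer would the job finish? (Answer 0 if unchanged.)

2

Baseline: Caterer→Cake→Photographer = 9+6+5 = 20 → 20 weeks.
Caterer lies on that path, so at 11 weeks the path becomes 22 weeks.
The critical path is still Caterer→Cake→Photographer; finish is now 22 weeks.
Change in finish: 22 − 20 = +2 weeks.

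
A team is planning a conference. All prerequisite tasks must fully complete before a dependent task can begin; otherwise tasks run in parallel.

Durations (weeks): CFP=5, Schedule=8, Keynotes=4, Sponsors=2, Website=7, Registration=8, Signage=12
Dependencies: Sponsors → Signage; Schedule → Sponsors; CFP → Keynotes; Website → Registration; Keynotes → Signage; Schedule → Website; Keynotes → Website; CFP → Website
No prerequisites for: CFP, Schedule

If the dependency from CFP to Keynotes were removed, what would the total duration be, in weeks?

Before: longest chain CFP→Keynotes→Website→Registration = 5+4+7+8 = 24, finish 24.
Without CFP→Keynotes, Keynotes's earliest start moves from 5 to 0.
New critical path: Schedule→Website→Registration = 8+7+8 = 23 ⇒ 23 weeks.

23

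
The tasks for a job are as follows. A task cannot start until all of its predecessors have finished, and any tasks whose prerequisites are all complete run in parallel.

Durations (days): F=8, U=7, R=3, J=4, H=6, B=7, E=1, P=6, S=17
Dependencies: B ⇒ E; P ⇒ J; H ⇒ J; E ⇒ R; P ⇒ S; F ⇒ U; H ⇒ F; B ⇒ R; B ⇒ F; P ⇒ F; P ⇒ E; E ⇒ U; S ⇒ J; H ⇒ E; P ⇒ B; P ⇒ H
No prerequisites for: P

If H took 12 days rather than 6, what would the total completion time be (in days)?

33

The binding path is P→B→F→U = 6+7+8+7 = 28; finish at 28 days.
H is off the critical path — its longest chain is 27 days, giving 1 of slack.
The binding chain switches to P→H→F→U = 6+12+8+7 = 33; finish 33 days.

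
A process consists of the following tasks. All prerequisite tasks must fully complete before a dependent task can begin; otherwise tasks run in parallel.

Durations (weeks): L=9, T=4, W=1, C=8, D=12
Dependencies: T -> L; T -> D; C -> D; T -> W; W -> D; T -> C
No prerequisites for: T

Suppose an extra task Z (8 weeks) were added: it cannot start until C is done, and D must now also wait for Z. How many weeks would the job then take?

32

Originally the job takes 24 weeks.
With Z inserted, D now waits for max(W, C, T, Z).
New critical path: T→C→Z→D = 4+8+8+12 = 32 ⇒ 32 weeks.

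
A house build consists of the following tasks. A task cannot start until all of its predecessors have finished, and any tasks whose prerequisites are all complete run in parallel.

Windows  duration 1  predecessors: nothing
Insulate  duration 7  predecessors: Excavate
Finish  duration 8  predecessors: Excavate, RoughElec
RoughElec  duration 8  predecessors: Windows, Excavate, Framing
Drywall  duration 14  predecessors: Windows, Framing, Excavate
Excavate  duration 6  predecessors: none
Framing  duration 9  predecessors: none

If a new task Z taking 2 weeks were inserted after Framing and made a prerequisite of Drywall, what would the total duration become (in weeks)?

25

Originally the house build takes 25 weeks.
With Z inserted, Drywall now waits for max(Windows, Framing, Excavate, Z).
New critical path: Framing→Z→Drywall = 9+2+14 = 25 ⇒ 25 weeks.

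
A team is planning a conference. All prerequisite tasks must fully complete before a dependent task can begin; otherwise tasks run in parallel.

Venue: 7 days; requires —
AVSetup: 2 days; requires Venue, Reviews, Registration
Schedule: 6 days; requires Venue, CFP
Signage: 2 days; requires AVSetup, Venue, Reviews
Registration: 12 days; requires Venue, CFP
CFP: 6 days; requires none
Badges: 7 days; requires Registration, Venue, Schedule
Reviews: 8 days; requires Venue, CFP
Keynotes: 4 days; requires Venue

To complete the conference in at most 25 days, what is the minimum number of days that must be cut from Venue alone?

1

Current finish: 26 days; target: 25.
Venue is on every critical path, so each day cut from Venue cuts the finish by one (this holds down to a finish of 25).
Need 26 − 25 = 1 day off Venue → Venue becomes 6 days, finish becomes 25.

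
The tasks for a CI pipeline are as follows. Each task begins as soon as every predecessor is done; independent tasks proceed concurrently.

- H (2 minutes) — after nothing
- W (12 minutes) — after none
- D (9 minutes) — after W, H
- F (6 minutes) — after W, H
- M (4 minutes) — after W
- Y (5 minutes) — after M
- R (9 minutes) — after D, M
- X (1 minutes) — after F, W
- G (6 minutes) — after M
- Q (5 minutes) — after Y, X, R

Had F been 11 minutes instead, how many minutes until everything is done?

Baseline: W→D→R→Q = 12+9+9+5 = 35 → 35 minutes.
The longest path through F is only 24 minutes, so F has float 11.
That remains the longest chain; total 35 minutes.

35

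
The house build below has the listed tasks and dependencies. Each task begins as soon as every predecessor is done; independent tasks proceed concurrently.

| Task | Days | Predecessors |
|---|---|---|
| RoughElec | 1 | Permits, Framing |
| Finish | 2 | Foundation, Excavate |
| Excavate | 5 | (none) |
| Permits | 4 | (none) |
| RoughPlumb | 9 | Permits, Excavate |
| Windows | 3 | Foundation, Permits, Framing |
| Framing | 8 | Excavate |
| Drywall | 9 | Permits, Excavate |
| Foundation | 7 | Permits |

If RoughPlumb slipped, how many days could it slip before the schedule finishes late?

2

Critical path: Excavate→Framing→Windows = 5+8+3 = 16, so the finish is 16 days.
Longest path through RoughPlumb: 14 days (earliest finish 14, latest finish 16).
Slack of RoughPlumb = 7 − 5 = 2 days.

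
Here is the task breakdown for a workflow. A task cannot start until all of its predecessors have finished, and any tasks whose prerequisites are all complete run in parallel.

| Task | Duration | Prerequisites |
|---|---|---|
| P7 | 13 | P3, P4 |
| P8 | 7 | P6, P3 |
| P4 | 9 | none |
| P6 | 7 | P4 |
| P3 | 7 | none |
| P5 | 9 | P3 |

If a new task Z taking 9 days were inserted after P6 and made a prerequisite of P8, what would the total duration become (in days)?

32

Originally the plan takes 23 days.
With Z inserted, P8 now waits for max(P6, P3, Z).
New critical path: P4→P6→Z→P8 = 9+7+9+7 = 32 ⇒ 32 days.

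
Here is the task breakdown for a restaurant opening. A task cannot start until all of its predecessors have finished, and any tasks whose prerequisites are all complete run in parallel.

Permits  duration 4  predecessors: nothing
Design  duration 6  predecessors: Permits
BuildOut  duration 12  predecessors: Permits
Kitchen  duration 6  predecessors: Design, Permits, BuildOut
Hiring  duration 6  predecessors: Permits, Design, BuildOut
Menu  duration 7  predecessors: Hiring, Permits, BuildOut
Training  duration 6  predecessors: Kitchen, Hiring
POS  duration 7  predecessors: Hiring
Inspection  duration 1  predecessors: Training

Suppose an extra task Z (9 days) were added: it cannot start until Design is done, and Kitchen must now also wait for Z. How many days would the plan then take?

Originally the plan takes 29 days.
With Z inserted, Kitchen now waits for max(Design, Permits, BuildOut, Z).
New critical path: Permits→Design→Z→Kitchen→Training→Inspection = 4+6+9+6+6+1 = 32 ⇒ 32 days.

32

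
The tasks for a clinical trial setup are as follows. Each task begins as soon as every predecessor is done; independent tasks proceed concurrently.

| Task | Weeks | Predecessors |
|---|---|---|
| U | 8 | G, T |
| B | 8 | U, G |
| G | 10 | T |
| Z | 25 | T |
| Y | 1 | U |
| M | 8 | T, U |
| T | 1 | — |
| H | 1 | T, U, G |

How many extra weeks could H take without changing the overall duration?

7

T→G→U→M = 1+10+8+8 = 27 sets the makespan at 27 weeks.
The longest chain containing H totals 20 weeks.
So H can slip 27 − 20 = 7 weeks.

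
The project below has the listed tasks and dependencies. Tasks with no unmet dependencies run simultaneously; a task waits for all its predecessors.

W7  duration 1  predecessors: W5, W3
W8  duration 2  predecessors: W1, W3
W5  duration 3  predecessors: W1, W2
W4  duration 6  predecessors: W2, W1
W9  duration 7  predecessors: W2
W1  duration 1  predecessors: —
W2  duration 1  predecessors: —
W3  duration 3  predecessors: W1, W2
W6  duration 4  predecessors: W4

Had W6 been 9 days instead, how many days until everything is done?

16

Baseline: W1→W4→W6 = 1+6+4 = 11 → 11 days.
Since W6 is critical, the +5 change carries straight to that chain (now 16 days).
That remains the longest chain; total 16 days.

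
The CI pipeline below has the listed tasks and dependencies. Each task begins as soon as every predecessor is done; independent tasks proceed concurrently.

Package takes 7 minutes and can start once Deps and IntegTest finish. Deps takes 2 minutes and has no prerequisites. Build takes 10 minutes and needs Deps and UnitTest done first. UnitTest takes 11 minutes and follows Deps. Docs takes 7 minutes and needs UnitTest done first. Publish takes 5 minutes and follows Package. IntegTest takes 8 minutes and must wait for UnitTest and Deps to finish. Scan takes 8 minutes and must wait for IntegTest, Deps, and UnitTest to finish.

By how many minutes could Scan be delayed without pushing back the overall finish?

Critical path: Deps→UnitTest→IntegTest→Package→Publish = 2+11+8+7+5 = 33, so the finish is 33 minutes.
The longest chain containing Scan totals 29 minutes.
So Scan can slip 33 − 29 = 4 minutes.

4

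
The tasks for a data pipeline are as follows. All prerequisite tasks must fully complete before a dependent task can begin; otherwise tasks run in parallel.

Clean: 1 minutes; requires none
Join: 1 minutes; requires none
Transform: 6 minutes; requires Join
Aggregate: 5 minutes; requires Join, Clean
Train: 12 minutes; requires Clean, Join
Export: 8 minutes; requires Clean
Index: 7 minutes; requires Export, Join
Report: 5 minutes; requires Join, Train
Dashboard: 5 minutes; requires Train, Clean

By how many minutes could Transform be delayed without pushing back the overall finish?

11

Clean→Train→Report = 1+12+5 = 18 sets the makespan at 18 minutes.
Transform finishes as early as 7 and must finish by 18.
Slack of Transform = 12 − 1 = 11 minutes.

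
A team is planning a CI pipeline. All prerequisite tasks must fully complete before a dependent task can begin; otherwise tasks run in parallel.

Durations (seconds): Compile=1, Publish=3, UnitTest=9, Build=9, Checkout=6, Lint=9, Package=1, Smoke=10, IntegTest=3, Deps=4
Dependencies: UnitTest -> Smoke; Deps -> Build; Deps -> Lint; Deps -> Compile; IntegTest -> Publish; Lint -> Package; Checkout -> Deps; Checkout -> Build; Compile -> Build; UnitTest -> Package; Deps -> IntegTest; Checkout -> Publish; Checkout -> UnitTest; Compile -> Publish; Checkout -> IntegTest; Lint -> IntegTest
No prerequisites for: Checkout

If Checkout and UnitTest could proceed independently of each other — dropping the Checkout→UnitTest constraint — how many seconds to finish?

With the dependency in place, Checkout→Deps→Lint→IntegTest→Publish = 6+4+9+3+3 = 25 sets the finish at 25 seconds.
Without Checkout→UnitTest, UnitTest's earliest start moves from 6 to 0.
After: Checkout→Deps→Lint→IntegTest→Publish = 6+4+9+3+3 = 25 → 25 seconds.

25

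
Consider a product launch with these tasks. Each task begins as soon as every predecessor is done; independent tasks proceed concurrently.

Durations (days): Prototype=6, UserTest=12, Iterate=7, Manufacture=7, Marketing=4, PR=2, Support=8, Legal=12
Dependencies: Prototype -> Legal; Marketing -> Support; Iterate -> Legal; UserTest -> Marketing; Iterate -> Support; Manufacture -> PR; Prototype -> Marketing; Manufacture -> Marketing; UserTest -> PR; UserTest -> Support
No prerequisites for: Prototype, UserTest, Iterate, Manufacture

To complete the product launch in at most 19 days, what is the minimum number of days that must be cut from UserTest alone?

Current finish: 24 days; target: 19.
UserTest is on every critical path, so each day cut from UserTest cuts the finish by one (this holds down to a finish of 19).
Need 24 − 19 = 5 days off UserTest → UserTest becomes 7 days, finish becomes 19.

5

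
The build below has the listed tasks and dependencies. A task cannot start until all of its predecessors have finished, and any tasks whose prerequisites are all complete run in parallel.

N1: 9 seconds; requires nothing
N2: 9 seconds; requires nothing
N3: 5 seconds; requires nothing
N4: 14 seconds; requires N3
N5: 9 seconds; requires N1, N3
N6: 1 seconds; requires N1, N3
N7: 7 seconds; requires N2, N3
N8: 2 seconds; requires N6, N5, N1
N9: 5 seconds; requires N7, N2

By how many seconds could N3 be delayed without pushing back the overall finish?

Critical path: N2→N7→N9 = 9+7+5 = 21, so the finish is 21 seconds.
The longest chain containing N3 totals 19 seconds.
So N3 can slip 7 − 5 = 2 seconds.

2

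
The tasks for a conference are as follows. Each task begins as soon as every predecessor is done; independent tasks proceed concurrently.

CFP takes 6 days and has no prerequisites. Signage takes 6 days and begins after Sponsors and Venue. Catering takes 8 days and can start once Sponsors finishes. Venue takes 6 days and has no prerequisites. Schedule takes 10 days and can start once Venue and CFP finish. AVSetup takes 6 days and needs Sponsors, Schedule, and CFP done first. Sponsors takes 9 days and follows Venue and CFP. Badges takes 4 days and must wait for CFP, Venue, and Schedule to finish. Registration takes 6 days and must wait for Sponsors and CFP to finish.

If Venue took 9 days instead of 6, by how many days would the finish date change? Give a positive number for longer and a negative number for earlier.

Critical path before the change: Venue→Sponsors→Catering = 6+9+8 = 23 giving 23 days.
Venue is on the critical path; changing it to 9 makes that path 26 days.
That remains the longest chain; total 26 days.
Change in finish: 26 − 23 = +3 days.

3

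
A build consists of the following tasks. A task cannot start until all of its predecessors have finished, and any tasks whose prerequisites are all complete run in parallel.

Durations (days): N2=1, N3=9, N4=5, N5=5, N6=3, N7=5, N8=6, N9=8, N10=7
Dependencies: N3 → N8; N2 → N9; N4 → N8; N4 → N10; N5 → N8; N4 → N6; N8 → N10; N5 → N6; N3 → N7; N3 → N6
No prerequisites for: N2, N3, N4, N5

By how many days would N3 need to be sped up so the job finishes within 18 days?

4

Current finish: 22 days; target: 18.
N3 is on every critical path, so each day cut from N3 cuts the finish by one (this holds down to a finish of 18).
Need 22 − 18 = 4 days off N3 → N3 becomes 5 days, finish becomes 18.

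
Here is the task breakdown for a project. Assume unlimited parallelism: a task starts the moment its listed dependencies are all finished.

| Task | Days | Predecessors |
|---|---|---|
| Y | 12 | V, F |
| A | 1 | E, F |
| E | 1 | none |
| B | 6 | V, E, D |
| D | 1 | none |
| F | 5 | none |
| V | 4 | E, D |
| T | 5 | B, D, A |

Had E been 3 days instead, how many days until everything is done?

19

Baseline: E→V→Y = 1+4+12 = 17 → 17 days.
E lies on that path, so at 3 days the path becomes 19 days.
No other chain overtakes it, so the finish is 19 days.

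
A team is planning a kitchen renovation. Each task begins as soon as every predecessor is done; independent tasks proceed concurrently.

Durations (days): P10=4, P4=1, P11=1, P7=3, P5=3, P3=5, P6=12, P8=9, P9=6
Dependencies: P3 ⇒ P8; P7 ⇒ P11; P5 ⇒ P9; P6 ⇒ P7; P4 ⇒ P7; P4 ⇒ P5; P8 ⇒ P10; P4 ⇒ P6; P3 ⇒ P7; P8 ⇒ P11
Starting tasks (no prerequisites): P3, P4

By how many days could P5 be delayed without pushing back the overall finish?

The longest chain is P3→P8→P10 = 5+9+4 = 18; overall finish 18 days.
The longest chain containing P5 totals 10 days.
Slack of P5 = 9 − 1 = 8 days.

8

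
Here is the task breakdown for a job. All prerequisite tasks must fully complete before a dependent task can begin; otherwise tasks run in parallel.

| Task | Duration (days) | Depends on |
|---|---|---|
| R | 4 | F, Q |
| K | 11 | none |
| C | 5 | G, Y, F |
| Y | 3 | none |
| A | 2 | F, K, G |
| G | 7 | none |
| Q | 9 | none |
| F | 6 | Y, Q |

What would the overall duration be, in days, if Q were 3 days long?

Baseline: Q→F→C = 9+6+5 = 20 → 20 days.
Q is on the critical path; changing it to 3 makes that path 14 days.
No other chain overtakes it, so the finish is 14 days.

14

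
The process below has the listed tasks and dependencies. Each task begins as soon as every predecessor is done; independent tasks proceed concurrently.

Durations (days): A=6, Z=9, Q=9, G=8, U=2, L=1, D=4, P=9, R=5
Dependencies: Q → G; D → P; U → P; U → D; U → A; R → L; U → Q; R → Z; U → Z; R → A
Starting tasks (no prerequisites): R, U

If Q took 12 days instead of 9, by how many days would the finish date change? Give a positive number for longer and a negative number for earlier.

3

Actual critical path: U→Q→G = 2+9+8 = 19 ⇒ 19 days.
Q is on the critical path; changing it to 12 makes that path 22 days.
No other chain overtakes it, so the finish is 22 days.
Change in finish: 22 − 19 = +3 days.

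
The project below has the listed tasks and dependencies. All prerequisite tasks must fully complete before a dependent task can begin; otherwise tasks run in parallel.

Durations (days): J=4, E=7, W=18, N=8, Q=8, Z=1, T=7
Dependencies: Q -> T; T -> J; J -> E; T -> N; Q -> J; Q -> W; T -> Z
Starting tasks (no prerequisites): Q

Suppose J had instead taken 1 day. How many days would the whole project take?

The binding path is Q→T→J→E = 8+7+4+7 = 26; finish at 26 days.
J lies on that path, so at 1 day the path becomes 23 days.
Now Q→W = 8+18 = 26 is longest, so the finish becomes 26 days.

26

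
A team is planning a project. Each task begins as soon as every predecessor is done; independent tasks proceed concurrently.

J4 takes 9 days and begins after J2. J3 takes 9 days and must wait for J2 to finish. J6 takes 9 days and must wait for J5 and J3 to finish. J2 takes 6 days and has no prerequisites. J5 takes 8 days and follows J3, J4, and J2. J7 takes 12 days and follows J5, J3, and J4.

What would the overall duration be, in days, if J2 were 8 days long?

37

As given, the longest chain is J2→J3→J5→J7 = 6+9+8+12 = 35, so the finish is 35 days.
J2 is on the critical path; changing it to 8 makes that path 37 days.
No other chain overtakes it, so the finish is 37 days.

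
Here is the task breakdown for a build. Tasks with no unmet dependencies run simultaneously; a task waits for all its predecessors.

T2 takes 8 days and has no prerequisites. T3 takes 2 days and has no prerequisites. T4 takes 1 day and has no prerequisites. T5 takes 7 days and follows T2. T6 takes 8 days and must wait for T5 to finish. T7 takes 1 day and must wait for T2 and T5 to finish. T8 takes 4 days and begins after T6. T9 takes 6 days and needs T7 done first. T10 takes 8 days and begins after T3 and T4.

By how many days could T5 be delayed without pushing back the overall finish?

0

The longest chain is T2→T5→T6→T8 = 8+7+8+4 = 27; overall finish 27 days.
Longest path through T5: 27 days (earliest finish 15, latest finish 15).
Slack of T5 = 8 − 8 = 0 days.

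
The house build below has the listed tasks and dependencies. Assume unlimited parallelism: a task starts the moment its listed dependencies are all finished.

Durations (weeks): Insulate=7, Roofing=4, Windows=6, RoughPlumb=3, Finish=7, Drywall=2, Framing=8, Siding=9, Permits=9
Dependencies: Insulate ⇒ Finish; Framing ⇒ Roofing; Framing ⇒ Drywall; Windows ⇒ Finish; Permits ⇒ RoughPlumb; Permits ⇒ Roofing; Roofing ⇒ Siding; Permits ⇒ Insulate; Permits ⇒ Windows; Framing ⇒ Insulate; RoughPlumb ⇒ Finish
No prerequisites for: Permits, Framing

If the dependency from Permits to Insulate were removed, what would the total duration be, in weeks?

With the dependency in place, Permits→Insulate→Finish = 9+7+7 = 23 sets the finish at 23 weeks.
Without Permits→Insulate, Insulate's earliest start moves from 9 to 8.
The longest chain is now Permits→Roofing→Siding = 9+4+9 = 22, so the house build takes 22 weeks.

22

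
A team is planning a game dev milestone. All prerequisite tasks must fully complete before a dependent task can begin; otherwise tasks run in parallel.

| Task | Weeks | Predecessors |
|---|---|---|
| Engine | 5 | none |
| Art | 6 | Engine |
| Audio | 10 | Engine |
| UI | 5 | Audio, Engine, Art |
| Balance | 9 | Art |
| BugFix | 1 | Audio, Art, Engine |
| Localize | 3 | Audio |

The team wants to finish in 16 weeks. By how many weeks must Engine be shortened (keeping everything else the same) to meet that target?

4

Current finish: 20 weeks; target: 16.
Engine is on every critical path, so each week cut from Engine cuts the finish by one (this holds down to a finish of 16).
Need 20 − 16 = 4 weeks off Engine → Engine becomes 1 week, finish becomes 16.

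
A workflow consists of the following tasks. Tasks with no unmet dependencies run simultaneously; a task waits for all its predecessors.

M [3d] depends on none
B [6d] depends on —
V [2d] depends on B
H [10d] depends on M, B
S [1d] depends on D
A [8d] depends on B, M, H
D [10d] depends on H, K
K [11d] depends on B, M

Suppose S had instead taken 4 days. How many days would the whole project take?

31

Baseline: B→K→D→S = 6+11+10+1 = 28 → 28 days.
Since S is critical, the +3 change carries straight to that chain (now 31 days).
That remains the longest chain; total 31 days.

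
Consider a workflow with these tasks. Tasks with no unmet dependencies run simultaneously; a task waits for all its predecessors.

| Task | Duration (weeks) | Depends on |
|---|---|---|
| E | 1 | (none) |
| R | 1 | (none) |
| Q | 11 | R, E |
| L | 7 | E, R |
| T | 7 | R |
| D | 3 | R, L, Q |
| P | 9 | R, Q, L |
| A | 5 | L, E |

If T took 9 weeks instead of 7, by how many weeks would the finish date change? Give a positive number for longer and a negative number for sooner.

0

As given, the longest chain is E→Q→P = 1+11+9 = 21, so the finish is 21 weeks.
The longest path through T is only 8 weeks, so T has float 13.
That remains the longest chain; total 21 weeks.
Change in finish: 21 − 21 = +0 weeks.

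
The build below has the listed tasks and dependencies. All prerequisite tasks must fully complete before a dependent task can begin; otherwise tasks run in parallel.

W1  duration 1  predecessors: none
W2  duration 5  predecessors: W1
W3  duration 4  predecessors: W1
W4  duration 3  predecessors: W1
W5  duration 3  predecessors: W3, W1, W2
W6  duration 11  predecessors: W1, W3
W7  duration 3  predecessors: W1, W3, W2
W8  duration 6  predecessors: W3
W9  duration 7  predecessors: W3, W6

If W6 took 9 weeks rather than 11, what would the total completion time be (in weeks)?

As given, the longest chain is W1→W3→W6→W9 = 1+4+11+7 = 23, so the finish is 23 weeks.
Since W6 is critical, the -2 change carries straight to that chain (now 21 weeks).
That remains the longest chain; total 21 weeks.

21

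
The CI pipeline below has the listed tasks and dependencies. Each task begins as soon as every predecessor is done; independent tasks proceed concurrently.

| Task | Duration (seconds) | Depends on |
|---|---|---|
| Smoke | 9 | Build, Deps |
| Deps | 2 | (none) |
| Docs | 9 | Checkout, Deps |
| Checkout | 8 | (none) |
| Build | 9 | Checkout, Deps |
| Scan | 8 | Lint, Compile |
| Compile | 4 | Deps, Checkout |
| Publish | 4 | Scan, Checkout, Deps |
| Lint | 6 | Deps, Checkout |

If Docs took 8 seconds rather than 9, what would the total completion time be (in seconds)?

Actual critical path: Checkout→Lint→Scan→Publish = 8+6+8+4 = 26 ⇒ 26 seconds.
The longest path through Docs is only 17 seconds, so Docs has float 9.
The critical path is still Checkout→Lint→Scan→Publish; finish is now 26 seconds.

26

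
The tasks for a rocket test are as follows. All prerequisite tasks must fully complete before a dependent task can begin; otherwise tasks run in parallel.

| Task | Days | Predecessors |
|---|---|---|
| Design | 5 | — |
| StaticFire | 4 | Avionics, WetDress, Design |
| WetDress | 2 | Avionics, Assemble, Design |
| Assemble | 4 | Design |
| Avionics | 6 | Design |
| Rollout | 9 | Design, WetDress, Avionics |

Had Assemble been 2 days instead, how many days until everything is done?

The binding path is Design→Avionics→WetDress→Rollout = 5+6+2+9 = 22; finish at 22 days.
The longest path through Assemble is only 20 days, so Assemble has float 2.
No other chain overtakes it, so the finish is 22 days.

22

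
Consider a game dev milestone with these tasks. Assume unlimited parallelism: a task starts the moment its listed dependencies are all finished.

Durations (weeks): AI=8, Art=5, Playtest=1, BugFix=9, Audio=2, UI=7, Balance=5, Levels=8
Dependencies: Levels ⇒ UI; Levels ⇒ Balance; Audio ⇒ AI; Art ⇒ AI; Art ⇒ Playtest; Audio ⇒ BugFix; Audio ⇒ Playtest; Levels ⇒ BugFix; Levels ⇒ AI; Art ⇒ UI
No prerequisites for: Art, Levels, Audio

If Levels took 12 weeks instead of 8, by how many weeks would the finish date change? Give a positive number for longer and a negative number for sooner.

4

As given, the longest chain is Levels→BugFix = 8+9 = 17, so the finish is 17 weeks.
Levels lies on that path, so at 12 weeks the path becomes 21 weeks.
The critical path is still Levels→BugFix; finish is now 21 weeks.
Change in finish: 21 − 17 = +4 weeks.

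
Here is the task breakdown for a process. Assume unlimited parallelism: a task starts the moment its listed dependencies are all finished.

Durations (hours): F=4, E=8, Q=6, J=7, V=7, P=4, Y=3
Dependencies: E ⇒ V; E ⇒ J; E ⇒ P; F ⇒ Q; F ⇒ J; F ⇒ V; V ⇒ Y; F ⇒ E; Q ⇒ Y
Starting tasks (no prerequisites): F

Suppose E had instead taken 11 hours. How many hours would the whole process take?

25

As given, the longest chain is F→E→V→Y = 4+8+7+3 = 22, so the finish is 22 hours.
E is on the critical path; changing it to 11 makes that path 25 hours.
That remains the longest chain; total 25 hours.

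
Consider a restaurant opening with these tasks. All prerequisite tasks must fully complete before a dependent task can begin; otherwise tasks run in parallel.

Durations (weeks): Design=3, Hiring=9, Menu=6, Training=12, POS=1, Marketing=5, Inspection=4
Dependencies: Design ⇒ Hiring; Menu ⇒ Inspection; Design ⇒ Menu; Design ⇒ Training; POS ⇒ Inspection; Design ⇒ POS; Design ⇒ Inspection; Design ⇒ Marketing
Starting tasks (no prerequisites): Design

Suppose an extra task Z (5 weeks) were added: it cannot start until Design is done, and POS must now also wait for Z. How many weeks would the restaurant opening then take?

15

Originally the restaurant opening takes 15 weeks.
With Z inserted, POS now waits for max(Design, Z).
New critical path: Design→Training = 3+12 = 15 ⇒ 15 weeks.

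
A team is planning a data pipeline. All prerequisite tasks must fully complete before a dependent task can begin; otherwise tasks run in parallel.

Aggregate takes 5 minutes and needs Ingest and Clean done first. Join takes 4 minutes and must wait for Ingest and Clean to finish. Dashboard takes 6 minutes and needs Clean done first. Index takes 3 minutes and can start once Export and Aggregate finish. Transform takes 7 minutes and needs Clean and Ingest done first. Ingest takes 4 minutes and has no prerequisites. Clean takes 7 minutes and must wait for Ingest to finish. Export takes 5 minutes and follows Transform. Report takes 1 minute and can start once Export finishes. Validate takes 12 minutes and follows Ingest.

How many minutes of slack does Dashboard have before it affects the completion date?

The longest chain is Ingest→Clean→Transform→Export→Index = 4+7+7+5+3 = 26; overall finish 26 minutes.
Longest path through Dashboard: 17 minutes (earliest finish 17, latest finish 26).
Slack of Dashboard = 20 − 11 = 9 minutes.

9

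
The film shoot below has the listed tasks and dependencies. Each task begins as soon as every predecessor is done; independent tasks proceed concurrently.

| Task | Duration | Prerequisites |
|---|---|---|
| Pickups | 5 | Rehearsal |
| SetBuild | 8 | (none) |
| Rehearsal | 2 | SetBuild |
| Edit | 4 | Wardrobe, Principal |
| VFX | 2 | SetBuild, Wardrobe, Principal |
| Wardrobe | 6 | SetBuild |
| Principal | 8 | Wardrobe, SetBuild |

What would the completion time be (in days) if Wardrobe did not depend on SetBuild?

With the dependency in place, SetBuild→Wardrobe→Principal→Edit = 8+6+8+4 = 26 sets the finish at 26 days.
Without SetBuild→Wardrobe, Wardrobe's earliest start moves from 8 to 0.
The longest chain is now SetBuild→Principal→Edit = 8+8+4 = 20, so the schedule takes 20 days.

20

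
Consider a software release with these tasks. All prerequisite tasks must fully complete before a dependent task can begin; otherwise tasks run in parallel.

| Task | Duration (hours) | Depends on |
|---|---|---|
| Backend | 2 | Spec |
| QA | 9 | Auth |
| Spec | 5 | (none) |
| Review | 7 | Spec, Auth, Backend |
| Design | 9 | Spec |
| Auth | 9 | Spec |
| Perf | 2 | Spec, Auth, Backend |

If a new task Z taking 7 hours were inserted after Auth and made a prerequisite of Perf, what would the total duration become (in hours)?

Originally the project takes 23 hours.
With Z inserted, Perf now waits for max(Spec, Auth, Backend, Z).
New critical path: Spec→Auth→Z→Perf = 5+9+7+2 = 23 ⇒ 23 hours.

23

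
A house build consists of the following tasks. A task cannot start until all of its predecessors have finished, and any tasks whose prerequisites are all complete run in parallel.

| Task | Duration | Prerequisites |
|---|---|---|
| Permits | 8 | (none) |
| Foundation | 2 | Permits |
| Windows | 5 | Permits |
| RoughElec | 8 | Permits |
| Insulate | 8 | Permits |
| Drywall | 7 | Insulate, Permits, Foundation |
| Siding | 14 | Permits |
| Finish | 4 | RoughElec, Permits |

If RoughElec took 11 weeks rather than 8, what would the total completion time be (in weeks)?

Critical path before the change: Permits→Insulate→Drywall = 8+8+7 = 23 giving 23 weeks.
RoughElec is off the critical path — its longest chain is 20 weeks, giving 3 of slack.
Now Permits→RoughElec→Finish = 8+11+4 = 23 is longest, so the finish becomes 23 weeks.

23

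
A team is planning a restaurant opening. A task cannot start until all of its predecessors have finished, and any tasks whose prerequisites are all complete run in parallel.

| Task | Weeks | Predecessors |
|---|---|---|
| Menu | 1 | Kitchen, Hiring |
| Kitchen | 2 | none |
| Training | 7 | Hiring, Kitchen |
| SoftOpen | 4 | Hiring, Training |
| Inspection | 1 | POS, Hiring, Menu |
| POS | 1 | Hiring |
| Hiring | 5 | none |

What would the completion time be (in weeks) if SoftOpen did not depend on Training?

Before: longest chain Hiring→Training→SoftOpen = 5+7+4 = 16, finish 16.
Without Training→SoftOpen, SoftOpen's earliest start moves from 12 to 5.
The longest chain is now Hiring→Training = 5+7 = 12, so the restaurant opening takes 12 weeks.

12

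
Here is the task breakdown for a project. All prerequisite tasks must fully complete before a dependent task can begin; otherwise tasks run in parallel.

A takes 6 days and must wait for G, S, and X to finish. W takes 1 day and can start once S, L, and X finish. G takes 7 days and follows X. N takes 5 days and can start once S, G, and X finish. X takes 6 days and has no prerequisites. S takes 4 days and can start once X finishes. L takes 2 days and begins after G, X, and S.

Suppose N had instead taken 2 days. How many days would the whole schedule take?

19

Baseline: X→G→A = 6+7+6 = 19 → 19 days.
N has 1 day of float (longest path through it is 18).
That remains the longest chain; total 19 days.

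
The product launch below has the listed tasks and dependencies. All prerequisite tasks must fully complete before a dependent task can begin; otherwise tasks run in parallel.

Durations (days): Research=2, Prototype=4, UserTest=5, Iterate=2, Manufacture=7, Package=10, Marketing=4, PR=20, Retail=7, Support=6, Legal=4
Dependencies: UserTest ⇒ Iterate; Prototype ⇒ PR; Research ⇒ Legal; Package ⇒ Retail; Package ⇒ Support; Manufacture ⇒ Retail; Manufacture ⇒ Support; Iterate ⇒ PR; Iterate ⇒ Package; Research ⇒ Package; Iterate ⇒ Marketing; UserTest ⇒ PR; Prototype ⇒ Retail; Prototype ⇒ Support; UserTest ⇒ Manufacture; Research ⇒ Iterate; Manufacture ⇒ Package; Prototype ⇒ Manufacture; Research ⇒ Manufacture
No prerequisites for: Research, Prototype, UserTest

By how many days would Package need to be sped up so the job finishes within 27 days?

2

Current finish: 29 days; target: 27.
Package is on every critical path, so each day cut from Package cuts the finish by one (this holds down to a finish of 27).
Need 29 − 27 = 2 days off Package → Package becomes 8 days, finish becomes 27.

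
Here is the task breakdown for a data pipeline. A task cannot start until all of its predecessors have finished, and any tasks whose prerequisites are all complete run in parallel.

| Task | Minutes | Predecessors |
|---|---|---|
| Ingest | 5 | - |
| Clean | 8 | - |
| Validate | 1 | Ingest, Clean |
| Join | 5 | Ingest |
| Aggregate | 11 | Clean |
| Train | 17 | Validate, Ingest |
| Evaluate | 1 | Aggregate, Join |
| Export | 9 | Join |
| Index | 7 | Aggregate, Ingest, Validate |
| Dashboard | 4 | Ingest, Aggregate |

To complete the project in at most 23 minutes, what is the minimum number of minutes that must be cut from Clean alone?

Current finish: 26 minutes; target: 23.
Clean is on every critical path, so each minute cut from Clean cuts the finish by one (this holds down to a finish of 23).
Need 26 − 23 = 3 minutes off Clean → Clean becomes 5 minutes, finish becomes 23.

3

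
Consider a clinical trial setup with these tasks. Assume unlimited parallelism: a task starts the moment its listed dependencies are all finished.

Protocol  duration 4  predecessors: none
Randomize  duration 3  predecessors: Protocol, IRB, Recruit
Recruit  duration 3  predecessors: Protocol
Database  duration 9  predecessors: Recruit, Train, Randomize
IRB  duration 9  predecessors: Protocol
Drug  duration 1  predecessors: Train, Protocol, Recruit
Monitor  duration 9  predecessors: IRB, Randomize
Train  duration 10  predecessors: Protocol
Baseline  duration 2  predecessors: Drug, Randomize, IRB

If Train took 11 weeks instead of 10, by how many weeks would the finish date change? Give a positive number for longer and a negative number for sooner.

0

The binding path is Protocol→IRB→Randomize→Database = 4+9+3+9 = 25; finish at 25 weeks.
Train is off the critical path — its longest chain is 23 weeks, giving 2 of slack.
No other chain overtakes it, so the finish is 25 weeks.
Change in finish: 25 − 25 = +0 weeks.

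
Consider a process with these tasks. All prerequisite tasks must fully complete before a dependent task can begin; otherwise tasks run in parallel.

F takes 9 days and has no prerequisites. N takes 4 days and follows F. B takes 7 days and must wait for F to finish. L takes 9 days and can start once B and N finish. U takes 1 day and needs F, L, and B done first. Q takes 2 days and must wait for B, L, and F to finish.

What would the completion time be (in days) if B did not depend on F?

Original critical path: F→B→L→Q = 9+7+9+2 = 27 ⇒ 27 days.
Without F→B, B's earliest start moves from 9 to 0.
The longest chain is now F→N→L→Q = 9+4+9+2 = 24, so the project takes 24 days.

24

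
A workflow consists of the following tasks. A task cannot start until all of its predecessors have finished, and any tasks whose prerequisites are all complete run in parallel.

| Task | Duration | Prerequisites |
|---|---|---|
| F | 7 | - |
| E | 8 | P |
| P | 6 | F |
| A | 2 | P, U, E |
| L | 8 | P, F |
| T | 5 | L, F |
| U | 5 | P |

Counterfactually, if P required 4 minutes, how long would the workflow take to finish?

Baseline: F→P→L→T = 7+6+8+5 = 26 → 26 minutes.
P is on the critical path; changing it to 4 makes that path 24 minutes.
The critical path is still F→P→L→T; finish is now 24 minutes.

24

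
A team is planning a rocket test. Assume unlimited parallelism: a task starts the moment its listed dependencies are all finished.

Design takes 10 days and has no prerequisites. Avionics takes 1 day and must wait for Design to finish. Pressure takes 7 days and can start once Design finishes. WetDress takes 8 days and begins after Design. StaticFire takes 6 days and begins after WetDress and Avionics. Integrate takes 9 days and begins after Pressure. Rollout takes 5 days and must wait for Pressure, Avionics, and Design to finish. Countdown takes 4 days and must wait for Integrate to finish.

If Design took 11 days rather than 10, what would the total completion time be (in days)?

31

As given, the longest chain is Design→Pressure→Integrate→Countdown = 10+7+9+4 = 30, so the finish is 30 days.
Design lies on that path, so at 11 days the path becomes 31 days.
No other chain overtakes it, so the finish is 31 days.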